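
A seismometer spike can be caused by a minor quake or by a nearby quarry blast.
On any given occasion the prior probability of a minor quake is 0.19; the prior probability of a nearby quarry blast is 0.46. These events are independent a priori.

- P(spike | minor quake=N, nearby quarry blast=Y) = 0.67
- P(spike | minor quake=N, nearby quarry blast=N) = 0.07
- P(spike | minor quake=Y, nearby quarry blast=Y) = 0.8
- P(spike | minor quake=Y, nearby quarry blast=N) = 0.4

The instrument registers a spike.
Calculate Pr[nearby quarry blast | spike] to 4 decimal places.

Pr[nearby quarry blast | spike] ≈ 0.8168

Numerator (weight on configurations with nearby quarry blast): 0.249642 + 0.069920 = 0.319562
The normalizing constant is 0.07·0.81·0.54 + 0.67·0.81·0.46 + 0.4·0.19·0.54 + 0.8·0.19·0.46 = 0.391220
P(nearby quarry blast | spike) = 0.319562/0.391220 ≈ 0.8168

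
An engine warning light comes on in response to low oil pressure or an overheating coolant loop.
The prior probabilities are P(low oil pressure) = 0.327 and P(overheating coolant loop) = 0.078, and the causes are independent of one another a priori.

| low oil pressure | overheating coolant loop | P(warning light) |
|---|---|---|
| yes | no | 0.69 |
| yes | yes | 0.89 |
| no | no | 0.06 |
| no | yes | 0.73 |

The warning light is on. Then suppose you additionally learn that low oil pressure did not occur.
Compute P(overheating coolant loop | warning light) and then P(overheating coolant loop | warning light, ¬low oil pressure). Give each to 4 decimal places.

P(warning light) = 0.06·0.673·0.922 + 0.73·0.673·0.078 + 0.69·0.327·0.922 + 0.89·0.327·0.078 = 0.037230 + 0.038321 + 0.208031 + 0.022700 = 0.306282
Of this, 0.061021 comes from 0.038321 + 0.022700 (the overheating coolant loop=true cases).
P(overheating coolant loop | warning light) = 0.061021 / 0.306282 ≈ 0.1992

With the extra evidence:
Enumerate both values of overheating coolant loop and weight by the priors:
  P(warning light | ¬low oil pressure) = 0.06·0.922 + 0.73·0.078
        = 0.055320 + 0.056940 = 0.112260
Keeping only the overheating coolant loop-present terms gives 0.056940, so
  P(overheating coolant loop | warning light, ¬low oil pressure) = 0.056940 / 0.112260 ≈ 0.5072
Ruling out low oil pressure raises the posterior on overheating coolant loop — the flip side of explaining away.

P(overheating coolant loop | warning light) ≈ 0.1992; P(overheating coolant loop | warning light, ¬low oil pressure) ≈ 0.5072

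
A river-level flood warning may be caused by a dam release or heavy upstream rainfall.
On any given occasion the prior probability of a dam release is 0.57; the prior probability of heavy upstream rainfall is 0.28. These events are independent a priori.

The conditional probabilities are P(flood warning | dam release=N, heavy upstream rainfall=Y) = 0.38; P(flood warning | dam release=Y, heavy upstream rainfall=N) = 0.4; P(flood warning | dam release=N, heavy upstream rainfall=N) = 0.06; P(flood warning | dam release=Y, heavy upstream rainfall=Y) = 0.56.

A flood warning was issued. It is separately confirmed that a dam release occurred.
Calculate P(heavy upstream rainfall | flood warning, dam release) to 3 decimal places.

P(flood warning | dam release) = 0.4×0.72 + 0.56×0.28 = 0.288000 + 0.156800 = 0.444800
Restricting to configurations with heavy upstream rainfall present: 0.56×0.28 = 0.156800.
So P(heavy upstream rainfall | flood warning, dam release) = 0.156800/0.444800 ≈ 0.353.

P(heavy upstream rainfall | flood warning, dam release) ≈ 0.353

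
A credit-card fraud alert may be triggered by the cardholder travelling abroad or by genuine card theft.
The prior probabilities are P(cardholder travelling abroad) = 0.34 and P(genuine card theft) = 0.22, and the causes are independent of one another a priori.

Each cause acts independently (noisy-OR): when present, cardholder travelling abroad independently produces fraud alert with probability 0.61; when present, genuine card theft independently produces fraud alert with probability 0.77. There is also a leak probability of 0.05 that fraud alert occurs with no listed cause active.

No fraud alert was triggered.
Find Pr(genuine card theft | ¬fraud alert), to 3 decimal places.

Pr(genuine card theft | ¬fraud alert) ≈ 0.061

Under noisy-OR, P(fraud alert | causes) = 1 − (1−0.05)·∏(1−qᵢ) over the active causes.
Numerator (weight on configurations with genuine card theft): 0.031726 + 0.006374 = 0.038100
Denominator P(¬fraud alert): 0.95*0.66*0.78 + 0.2185*0.66*0.22 + 0.3705*0.34*0.78 + 0.085215*0.34*0.22 = 0.625417
P(genuine card theft | ¬fraud alert) = 0.038100/0.625417 ≈ 0.061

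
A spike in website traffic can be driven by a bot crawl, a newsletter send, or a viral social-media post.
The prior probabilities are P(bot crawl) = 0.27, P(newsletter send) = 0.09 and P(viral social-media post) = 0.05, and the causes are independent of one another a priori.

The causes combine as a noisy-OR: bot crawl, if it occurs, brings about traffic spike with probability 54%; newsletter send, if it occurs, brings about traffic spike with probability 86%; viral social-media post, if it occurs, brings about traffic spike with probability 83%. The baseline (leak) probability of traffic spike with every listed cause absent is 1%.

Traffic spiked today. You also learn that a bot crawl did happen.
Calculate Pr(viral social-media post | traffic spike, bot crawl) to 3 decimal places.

Pr(viral social-media post | traffic spike, bot crawl) ≈ 0.078

Under noisy-OR, P(traffic spike | causes) = 1 − (1−0.01)·∏(1−qᵢ) over the active causes.
Enumerate the 4 (newsletter send, viral social-media post) configurations and weight by the priors:
  P(traffic spike | bot crawl) = 0.5446×0.91×0.95 + 0.922582×0.91×0.05 + 0.936244×0.09×0.95 + 0.989161×0.09×0.05
        = 0.470807 + 0.041977 + 0.080049 + 0.004451 = 0.597284
Keeping only the viral social-media post-present terms gives 0.046428, so
  P(viral social-media post | traffic spike, bot crawl) = 0.046428 / 0.597284 ≈ 0.078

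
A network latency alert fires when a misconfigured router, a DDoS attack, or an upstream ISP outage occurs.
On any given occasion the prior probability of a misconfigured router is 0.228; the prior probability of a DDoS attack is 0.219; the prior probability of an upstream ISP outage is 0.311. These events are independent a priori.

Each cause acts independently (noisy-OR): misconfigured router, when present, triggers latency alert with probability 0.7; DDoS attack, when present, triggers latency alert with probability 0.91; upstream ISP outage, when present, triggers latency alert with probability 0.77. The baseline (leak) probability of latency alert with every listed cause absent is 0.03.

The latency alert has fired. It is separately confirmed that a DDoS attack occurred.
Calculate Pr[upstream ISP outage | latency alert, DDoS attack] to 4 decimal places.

Pr[upstream ISP outage | latency alert, DDoS attack] ≈ 0.3238

Under noisy-OR, P(latency alert | causes) = 1 − (1−0.03)·∏(1−qᵢ) over the active causes.
By total probability over the 4 (misconfigured router, upstream ISP outage) configurations:
  P(latency alert | DDoS attack) = 0.9127·0.772·0.689 + 0.979921·0.772·0.311 + 0.97381·0.228·0.689 + 0.993976·0.228·0.311
        = 0.485472 + 0.235271 + 0.152978 + 0.070481 = 0.944202
Keeping only the upstream ISP outage-present terms gives 0.305752, so
  P(upstream ISP outage | latency alert, DDoS attack) = 0.305752 / 0.944202 ≈ 0.3238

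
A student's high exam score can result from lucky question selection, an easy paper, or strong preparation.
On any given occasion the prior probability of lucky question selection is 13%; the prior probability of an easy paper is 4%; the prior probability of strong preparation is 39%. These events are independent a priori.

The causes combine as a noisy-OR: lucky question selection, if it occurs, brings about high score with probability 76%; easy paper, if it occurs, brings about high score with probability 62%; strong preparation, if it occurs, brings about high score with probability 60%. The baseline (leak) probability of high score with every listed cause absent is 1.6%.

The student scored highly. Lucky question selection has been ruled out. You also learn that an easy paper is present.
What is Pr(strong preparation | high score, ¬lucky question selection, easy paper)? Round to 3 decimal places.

Pr(strong preparation | high score, ¬lucky question selection, easy paper) ≈ 0.465

Under noisy-OR, P(high score | causes) = 1 − (1−0.016)·∏(1−qᵢ) over the active causes.
P(high score | ¬lucky question selection, easy paper) = 0.62608·0.61 + 0.850432·0.39 = 0.381909 + 0.331668 = 0.713577
Restricting to configurations with strong preparation present: 0.850432·0.39 = 0.331668.
So P(strong preparation | high score, ¬lucky question selection, easy paper) = 0.331668/0.713577 ≈ 0.465.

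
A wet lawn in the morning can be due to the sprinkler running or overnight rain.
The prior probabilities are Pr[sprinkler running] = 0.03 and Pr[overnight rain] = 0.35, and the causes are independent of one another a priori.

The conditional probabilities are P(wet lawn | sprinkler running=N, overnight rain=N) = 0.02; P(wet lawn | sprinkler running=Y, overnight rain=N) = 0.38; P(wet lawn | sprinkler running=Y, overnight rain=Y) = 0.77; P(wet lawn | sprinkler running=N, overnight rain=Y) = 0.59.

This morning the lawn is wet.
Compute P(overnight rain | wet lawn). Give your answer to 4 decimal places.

Numerator (weight on configurations with overnight rain): 0.200305 + 0.008085 = 0.208390
Denominator P(wet lawn): 0.02·0.97·0.65 + 0.59·0.97·0.35 + 0.38·0.03·0.65 + 0.77·0.03·0.35 = 0.228410
P(overnight rain | wet lawn) = 0.208390/0.228410 ≈ 0.9124

P(overnight rain | wet lawn) ≈ 0.9124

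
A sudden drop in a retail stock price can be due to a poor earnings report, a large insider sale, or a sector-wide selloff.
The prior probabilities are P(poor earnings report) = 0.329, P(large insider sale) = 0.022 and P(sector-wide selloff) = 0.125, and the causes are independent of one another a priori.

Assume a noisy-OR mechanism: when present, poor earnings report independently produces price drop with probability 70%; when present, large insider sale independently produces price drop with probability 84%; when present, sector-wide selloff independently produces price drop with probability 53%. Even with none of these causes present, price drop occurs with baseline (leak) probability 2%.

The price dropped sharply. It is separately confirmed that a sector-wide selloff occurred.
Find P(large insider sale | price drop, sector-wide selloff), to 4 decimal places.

P(large insider sale | price drop, sector-wide selloff) ≈ 0.0318

Under noisy-OR, P(price drop | causes) = 1 − (1−0.02)·∏(1−qᵢ) over the active causes.
Sum P(price drop|·) weighted by the priors over the 4 (poor earnings report, large insider sale) configurations:
  P(price drop | sector-wide selloff) = 0.5394×0.671×0.978 + 0.926304×0.671×0.022 + 0.86182×0.329×0.978 + 0.977891×0.329×0.022
        = 0.353975 + 0.013674 + 0.277301 + 0.007078 = 0.652028
Configurations with large insider sale contribute 0.020752, so
  P(large insider sale | price drop, sector-wide selloff) = 0.020752 / 0.652028 ≈ 0.0318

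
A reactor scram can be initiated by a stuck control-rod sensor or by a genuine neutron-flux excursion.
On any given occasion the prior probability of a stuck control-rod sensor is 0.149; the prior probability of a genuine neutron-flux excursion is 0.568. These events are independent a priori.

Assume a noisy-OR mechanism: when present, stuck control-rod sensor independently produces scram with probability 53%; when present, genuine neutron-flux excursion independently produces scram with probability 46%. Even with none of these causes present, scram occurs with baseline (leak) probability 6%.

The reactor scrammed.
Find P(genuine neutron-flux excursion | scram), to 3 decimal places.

P(genuine neutron-flux excursion | scram) ≈ 0.839

Under noisy-OR, P(scram | causes) = 1 − (1−0.06)·∏(1−qᵢ) over the active causes.
P(scram) = 0.06×0.851×0.432 + 0.4924×0.851×0.568 + 0.5582×0.149×0.432 + 0.761428×0.149×0.568 = 0.022058 + 0.238010 + 0.035930 + 0.064441 = 0.360439
Restricting to configurations with genuine neutron-flux excursion present: 0.238010 + 0.064441 = 0.302451.
So P(genuine neutron-flux excursion | scram) = 0.302451/0.360439 ≈ 0.839.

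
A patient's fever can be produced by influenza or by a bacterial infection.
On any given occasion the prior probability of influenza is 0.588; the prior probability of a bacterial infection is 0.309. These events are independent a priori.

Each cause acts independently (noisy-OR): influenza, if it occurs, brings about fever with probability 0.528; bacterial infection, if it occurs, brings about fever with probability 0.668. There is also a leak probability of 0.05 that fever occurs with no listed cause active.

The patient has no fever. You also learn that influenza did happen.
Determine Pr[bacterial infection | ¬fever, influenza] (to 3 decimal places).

Pr[bacterial infection | ¬fever, influenza] ≈ 0.129

Under noisy-OR, P(fever | causes) = 1 − (1−0.05)·∏(1−qᵢ) over the active causes.
P(¬fever | influenza) = 0.4484*0.691 + 0.148869*0.309 = 0.309844 + 0.046001 = 0.355845
The bacterial infection-present share is 0.148869*0.309 = 0.046001.
Hence the posterior is 0.046001/0.355845 ≈ 0.129.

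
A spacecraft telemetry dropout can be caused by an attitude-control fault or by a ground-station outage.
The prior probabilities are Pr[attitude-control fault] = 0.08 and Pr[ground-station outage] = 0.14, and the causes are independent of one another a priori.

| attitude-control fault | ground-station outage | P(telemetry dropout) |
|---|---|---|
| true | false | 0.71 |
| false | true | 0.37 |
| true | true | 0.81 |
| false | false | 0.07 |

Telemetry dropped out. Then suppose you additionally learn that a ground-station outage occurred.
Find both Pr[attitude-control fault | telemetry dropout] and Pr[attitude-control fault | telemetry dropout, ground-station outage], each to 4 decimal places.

P(telemetry dropout) = 0.07·0.92·0.86 + 0.37·0.92·0.14 + 0.71·0.08·0.86 + 0.81·0.08·0.14 = 0.055384 + 0.047656 + 0.048848 + 0.009072 = 0.160960
Restricting to configurations with attitude-control fault present: 0.048848 + 0.009072 = 0.057920.
Hence the posterior is 0.057920/0.160960 ≈ 0.3598.

Now also conditioning on ground-station outage=true:
For the numerator, keep only attitude-control fault=true terms: 0.81*0.08 = 0.064800
Normalizer over all consistent configurations: 0.37*0.92 + 0.81*0.08 = 0.405200
P(attitude-control fault | telemetry dropout, ground-station outage) = 0.064800/0.405200 ≈ 0.1599

Pr[attitude-control fault | telemetry dropout] ≈ 0.3598; Pr[attitude-control fault | telemetry dropout, ground-station outage] ≈ 0.1599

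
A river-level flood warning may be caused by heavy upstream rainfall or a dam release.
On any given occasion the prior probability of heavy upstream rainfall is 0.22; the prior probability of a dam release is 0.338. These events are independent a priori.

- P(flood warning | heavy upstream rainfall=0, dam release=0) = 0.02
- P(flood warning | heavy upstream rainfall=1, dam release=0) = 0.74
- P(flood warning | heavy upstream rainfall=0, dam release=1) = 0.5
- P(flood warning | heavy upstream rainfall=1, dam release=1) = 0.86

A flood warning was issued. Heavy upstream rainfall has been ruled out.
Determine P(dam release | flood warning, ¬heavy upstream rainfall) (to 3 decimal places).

P(flood warning | ¬heavy upstream rainfall) = 0.02·0.662 + 0.5·0.338 = 0.013240 + 0.169000 = 0.182240
Restricting to configurations with dam release present: 0.5·0.338 = 0.169000.
Hence the posterior is 0.169000/0.182240 ≈ 0.927.

P(dam release | flood warning, ¬heavy upstream rainfall) ≈ 0.927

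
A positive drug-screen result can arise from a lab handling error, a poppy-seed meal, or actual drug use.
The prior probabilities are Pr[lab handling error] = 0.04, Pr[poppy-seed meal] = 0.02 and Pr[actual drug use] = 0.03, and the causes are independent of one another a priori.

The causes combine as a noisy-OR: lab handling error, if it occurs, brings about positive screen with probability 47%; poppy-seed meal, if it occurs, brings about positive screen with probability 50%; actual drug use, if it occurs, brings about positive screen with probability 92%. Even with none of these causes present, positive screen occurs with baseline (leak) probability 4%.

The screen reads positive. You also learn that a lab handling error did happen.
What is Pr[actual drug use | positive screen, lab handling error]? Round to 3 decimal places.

Pr[actual drug use | positive screen, lab handling error] ≈ 0.056

Under noisy-OR, P(positive screen | causes) = 1 − (1−0.04)·∏(1−qᵢ) over the active causes.
Sum P(positive screen|·) weighted by the priors over the 4 (poppy-seed meal, actual drug use) configurations:
  P(positive screen | lab handling error) = 0.4912×0.98×0.97 + 0.959296×0.98×0.03 + 0.7456×0.02×0.97 + 0.979648×0.02×0.03
        = 0.466935 + 0.028203 + 0.014465 + 0.000588 = 0.510191
Keeping only the actual drug use-present terms gives 0.028791, so
  P(actual drug use | positive screen, lab handling error) = 0.028791 / 0.510191 ≈ 0.056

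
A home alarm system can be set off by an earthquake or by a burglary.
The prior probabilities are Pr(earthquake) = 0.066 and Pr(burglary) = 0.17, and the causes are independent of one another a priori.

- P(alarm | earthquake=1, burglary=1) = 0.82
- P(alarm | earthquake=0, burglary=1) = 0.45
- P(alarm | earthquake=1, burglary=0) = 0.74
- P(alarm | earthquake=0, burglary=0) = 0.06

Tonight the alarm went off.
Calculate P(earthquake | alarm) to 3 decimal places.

Enumerate the 4 (earthquake, burglary) configurations and weight by the priors:
  P(alarm) = 0.06·0.934·0.83 + 0.45·0.934·0.17 + 0.74·0.066·0.83 + 0.82·0.066·0.17
        = 0.046513 + 0.071451 + 0.040537 + 0.009200 = 0.167701
Keeping only the earthquake-present terms gives 0.049737, so
  P(earthquake | alarm) = 0.049737 / 0.167701 ≈ 0.297

P(earthquake | alarm) ≈ 0.297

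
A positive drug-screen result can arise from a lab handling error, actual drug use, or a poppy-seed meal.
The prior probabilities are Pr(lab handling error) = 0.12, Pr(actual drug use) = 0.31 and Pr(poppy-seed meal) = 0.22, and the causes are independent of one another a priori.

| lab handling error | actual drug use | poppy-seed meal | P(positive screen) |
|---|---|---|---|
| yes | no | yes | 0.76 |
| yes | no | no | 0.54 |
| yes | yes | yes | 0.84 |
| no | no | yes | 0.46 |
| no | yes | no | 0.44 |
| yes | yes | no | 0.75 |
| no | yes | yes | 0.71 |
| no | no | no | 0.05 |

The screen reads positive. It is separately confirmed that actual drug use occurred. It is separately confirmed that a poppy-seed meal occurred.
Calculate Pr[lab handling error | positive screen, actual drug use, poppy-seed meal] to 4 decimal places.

Sum P(positive screen|·) weighted by the priors over both values of lab handling error:
  P(positive screen | actual drug use, poppy-seed meal) = 0.71×0.88 + 0.84×0.12
        = 0.624800 + 0.100800 = 0.725600
The terms with lab handling error present sum to 0.100800, so
  P(lab handling error | positive screen, actual drug use, poppy-seed meal) = 0.100800 / 0.725600 ≈ 0.1389

Pr[lab handling error | positive screen, actual drug use, poppy-seed meal] ≈ 0.1389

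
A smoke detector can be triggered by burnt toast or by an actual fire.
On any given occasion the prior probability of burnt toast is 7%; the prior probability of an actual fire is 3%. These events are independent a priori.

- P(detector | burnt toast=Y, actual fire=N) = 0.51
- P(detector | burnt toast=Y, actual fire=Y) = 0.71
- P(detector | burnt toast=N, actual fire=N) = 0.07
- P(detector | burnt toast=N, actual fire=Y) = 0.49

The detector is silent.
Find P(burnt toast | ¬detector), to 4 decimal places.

Sum P(¬detector|·) weighted by the priors over the 4 (burnt toast, actual fire) configurations:
  P(¬detector) = 0.93·0.93·0.97 + 0.51·0.93·0.03 + 0.49·0.07·0.97 + 0.29·0.07·0.03
        = 0.838953 + 0.014229 + 0.033271 + 0.000609 = 0.887062
The terms with burnt toast present sum to 0.033880, so
  P(burnt toast | ¬detector) = 0.033880 / 0.887062 ≈ 0.0382

P(burnt toast | ¬detector) ≈ 0.0382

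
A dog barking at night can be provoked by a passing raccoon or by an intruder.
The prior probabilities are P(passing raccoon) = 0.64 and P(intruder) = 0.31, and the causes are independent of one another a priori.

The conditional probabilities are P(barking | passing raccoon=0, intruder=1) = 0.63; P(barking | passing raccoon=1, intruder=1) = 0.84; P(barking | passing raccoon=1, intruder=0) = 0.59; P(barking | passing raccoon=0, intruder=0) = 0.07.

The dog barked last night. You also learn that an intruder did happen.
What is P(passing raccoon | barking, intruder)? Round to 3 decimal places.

P(passing raccoon | barking, intruder) ≈ 0.703

Enumerate both values of passing raccoon and weight by the priors:
  P(barking | intruder) = 0.63*0.36 + 0.84*0.64
        = 0.226800 + 0.537600 = 0.764400
Keeping only the passing raccoon-present terms gives 0.537600, so
  P(passing raccoon | barking, intruder) = 0.537600 / 0.764400 ≈ 0.703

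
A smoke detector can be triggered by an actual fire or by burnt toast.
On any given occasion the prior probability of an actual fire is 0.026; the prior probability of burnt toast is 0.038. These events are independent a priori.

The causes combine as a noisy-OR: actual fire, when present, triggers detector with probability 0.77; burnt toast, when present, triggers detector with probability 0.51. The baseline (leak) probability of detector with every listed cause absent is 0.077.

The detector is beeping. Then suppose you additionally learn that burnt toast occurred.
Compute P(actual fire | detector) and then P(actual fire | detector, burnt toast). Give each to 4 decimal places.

P(actual fire | detector) ≈ 0.1822; P(actual fire | detector, burnt toast) ≈ 0.0418

Under noisy-OR, P(detector | causes) = 1 − (1−0.077)·∏(1−qᵢ) over the active causes.
Enumerate the 4 (actual fire, burnt toast) configurations and weight by the priors:
  P(detector) = 0.077·0.974·0.962 + 0.54773·0.974·0.038 + 0.78771·0.026·0.962 + 0.895978·0.026·0.038
        = 0.072148 + 0.020273 + 0.019702 + 0.000885 = 0.113008
Keeping only the actual fire-present terms gives 0.020587, so
  P(actual fire | detector) = 0.020587 / 0.113008 ≈ 0.1822

With the extra evidence:
Numerator (weight on configurations with actual fire): 0.895978·0.026 = 0.023295
Denominator P(detector | burnt toast): 0.54773·0.974 + 0.895978·0.026 = 0.556784
Posterior = 0.023295 / 0.556784 ≈ 0.0418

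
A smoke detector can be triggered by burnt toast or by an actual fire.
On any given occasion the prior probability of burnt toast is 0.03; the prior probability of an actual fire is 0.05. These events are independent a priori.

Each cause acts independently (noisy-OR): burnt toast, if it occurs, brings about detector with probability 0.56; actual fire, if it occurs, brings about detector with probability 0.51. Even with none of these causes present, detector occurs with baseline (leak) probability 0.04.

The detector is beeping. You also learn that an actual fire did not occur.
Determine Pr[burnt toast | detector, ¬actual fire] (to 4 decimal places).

Under noisy-OR, P(detector | causes) = 1 − (1−0.04)·∏(1−qᵢ) over the active causes.
P(detector | ¬actual fire) = 0.04×0.97 + 0.5776×0.03 = 0.038800 + 0.017328 = 0.056128
Restricting to configurations with burnt toast present: 0.5776×0.03 = 0.017328.
Hence the posterior is 0.017328/0.056128 ≈ 0.3087.

Pr[burnt toast | detector, ¬actual fire] ≈ 0.3087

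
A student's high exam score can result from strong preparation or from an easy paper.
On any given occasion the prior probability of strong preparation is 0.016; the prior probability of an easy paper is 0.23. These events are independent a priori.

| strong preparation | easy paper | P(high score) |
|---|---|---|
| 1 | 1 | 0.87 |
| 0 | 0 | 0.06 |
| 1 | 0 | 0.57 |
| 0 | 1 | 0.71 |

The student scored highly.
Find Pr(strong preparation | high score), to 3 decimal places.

By total probability over the 4 (strong preparation, easy paper) configurations:
  P(high score) = 0.06*0.984*0.77 + 0.71*0.984*0.23 + 0.57*0.016*0.77 + 0.87*0.016*0.23
        = 0.045461 + 0.160687 + 0.007022 + 0.003202 = 0.216372
Configurations with strong preparation contribute 0.010224, so
  P(strong preparation | high score) = 0.010224 / 0.216372 ≈ 0.047

Pr(strong preparation | high score) ≈ 0.047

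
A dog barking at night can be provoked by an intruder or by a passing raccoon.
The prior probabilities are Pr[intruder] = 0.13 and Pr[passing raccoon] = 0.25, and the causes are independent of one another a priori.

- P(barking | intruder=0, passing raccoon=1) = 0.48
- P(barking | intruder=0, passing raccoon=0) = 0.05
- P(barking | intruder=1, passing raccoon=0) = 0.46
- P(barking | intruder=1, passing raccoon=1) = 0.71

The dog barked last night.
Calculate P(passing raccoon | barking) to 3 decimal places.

P(barking) = 0.05·0.87·0.75 + 0.48·0.87·0.25 + 0.46·0.13·0.75 + 0.71·0.13·0.25 = 0.032625 + 0.104400 + 0.044850 + 0.023075 = 0.204950
Of this, 0.127475 comes from 0.104400 + 0.023075 (the passing raccoon=true cases).
So P(passing raccoon | barking) = 0.127475/0.204950 ≈ 0.622.

P(passing raccoon | barking) ≈ 0.622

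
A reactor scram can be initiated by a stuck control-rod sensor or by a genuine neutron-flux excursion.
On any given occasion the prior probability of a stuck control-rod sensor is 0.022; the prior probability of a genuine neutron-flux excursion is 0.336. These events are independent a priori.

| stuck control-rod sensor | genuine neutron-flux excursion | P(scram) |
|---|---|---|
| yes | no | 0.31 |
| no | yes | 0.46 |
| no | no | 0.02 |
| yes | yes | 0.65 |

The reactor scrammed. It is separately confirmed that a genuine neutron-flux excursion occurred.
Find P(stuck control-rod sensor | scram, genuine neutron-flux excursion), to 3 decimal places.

P(scram | genuine neutron-flux excursion) = 0.46·0.978 + 0.65·0.022 = 0.449880 + 0.014300 = 0.464180
The stuck control-rod sensor-present share is 0.65·0.022 = 0.014300.
Hence the posterior is 0.014300/0.464180 ≈ 0.031.

P(stuck control-rod sensor | scram, genuine neutron-flux excursion) ≈ 0.031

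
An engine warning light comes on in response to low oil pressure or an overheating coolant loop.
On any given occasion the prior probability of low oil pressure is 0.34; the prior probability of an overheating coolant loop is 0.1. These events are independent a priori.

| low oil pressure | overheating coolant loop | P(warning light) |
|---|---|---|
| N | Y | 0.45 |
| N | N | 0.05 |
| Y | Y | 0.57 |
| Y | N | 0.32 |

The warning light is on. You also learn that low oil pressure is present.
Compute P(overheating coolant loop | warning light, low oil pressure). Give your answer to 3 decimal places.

Numerator (weight on configurations with overheating coolant loop): 0.57×0.1 = 0.057000
Denominator P(warning light | low oil pressure): 0.32×0.9 + 0.57×0.1 = 0.345000
Posterior = 0.057000 / 0.345000 ≈ 0.165

P(overheating coolant loop | warning light, low oil pressure) ≈ 0.165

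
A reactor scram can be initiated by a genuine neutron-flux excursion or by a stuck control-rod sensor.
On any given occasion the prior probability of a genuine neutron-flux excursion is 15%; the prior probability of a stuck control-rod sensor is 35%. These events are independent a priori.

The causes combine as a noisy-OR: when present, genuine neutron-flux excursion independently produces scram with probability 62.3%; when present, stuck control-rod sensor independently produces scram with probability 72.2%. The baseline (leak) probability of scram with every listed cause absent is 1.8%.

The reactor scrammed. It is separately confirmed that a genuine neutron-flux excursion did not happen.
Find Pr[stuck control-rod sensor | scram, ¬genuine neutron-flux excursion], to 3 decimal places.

Pr[stuck control-rod sensor | scram, ¬genuine neutron-flux excursion] ≈ 0.956

Under noisy-OR, P(scram | causes) = 1 − (1−0.018)·∏(1−qᵢ) over the active causes.
Sum P(scram|·) weighted by the priors over both values of stuck control-rod sensor:
  P(scram | ¬genuine neutron-flux excursion) = 0.018*0.65 + 0.727004*0.35
        = 0.011700 + 0.254451 = 0.266151
Keeping only the stuck control-rod sensor-present terms gives 0.254451, so
  P(stuck control-rod sensor | scram, ¬genuine neutron-flux excursion) = 0.254451 / 0.266151 ≈ 0.956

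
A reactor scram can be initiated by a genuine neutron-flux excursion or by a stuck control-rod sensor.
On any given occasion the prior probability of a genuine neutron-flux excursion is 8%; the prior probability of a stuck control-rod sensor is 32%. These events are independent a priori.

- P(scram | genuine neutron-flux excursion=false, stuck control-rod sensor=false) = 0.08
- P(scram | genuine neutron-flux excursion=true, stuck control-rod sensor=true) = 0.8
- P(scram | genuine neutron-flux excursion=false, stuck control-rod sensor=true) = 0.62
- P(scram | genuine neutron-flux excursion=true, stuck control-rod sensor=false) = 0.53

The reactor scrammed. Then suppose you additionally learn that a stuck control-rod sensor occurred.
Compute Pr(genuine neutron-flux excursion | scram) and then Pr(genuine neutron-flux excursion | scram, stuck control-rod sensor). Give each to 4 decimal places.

P(scram) = 0.08×0.92×0.68 + 0.62×0.92×0.32 + 0.53×0.08×0.68 + 0.8×0.08×0.32 = 0.050048 + 0.182528 + 0.028832 + 0.020480 = 0.281888
Of this, 0.049312 comes from 0.028832 + 0.020480 (the genuine neutron-flux excursion=true cases).
P(genuine neutron-flux excursion | scram) = 0.049312 / 0.281888 ≈ 0.1749

Now condition on the additional information:
For the numerator, keep only genuine neutron-flux excursion=true terms: 0.8·0.08 = 0.064000
The normalizing constant is 0.62·0.92 + 0.8·0.08 = 0.634400
P(genuine neutron-flux excursion | scram, stuck control-rod sensor) = 0.064000/0.634400 ≈ 0.1009

Pr(genuine neutron-flux excursion | scram) ≈ 0.1749; Pr(genuine neutron-flux excursion | scram, stuck control-rod sensor) ≈ 0.1009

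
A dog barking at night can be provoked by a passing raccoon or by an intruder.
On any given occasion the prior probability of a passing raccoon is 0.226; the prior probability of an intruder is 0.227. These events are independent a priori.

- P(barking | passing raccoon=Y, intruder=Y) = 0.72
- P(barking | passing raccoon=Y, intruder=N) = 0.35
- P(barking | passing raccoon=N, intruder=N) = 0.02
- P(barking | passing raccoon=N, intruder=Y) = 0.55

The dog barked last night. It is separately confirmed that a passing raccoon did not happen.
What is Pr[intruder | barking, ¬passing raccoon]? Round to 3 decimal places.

Pr[intruder | barking, ¬passing raccoon] ≈ 0.890

P(barking | ¬passing raccoon) = 0.02*0.773 + 0.55*0.227 = 0.015460 + 0.124850 = 0.140310
Restricting to configurations with intruder present: 0.55*0.227 = 0.124850.
So P(intruder | barking, ¬passing raccoon) = 0.124850/0.140310 ≈ 0.890.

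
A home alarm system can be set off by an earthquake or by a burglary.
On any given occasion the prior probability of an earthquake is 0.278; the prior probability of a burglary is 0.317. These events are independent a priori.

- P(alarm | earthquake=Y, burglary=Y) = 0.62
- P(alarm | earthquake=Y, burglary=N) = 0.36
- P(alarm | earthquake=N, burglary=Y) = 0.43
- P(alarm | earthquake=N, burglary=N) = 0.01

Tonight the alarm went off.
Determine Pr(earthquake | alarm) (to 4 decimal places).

Pr(earthquake | alarm) ≈ 0.5434

Numerator (weight on configurations with earthquake): 0.068355 + 0.054638 = 0.122993
Normalizer over all consistent configurations: 0.01*0.722*0.683 + 0.43*0.722*0.317 + 0.36*0.278*0.683 + 0.62*0.278*0.317 = 0.226340
Posterior = 0.122993 / 0.226340 ≈ 0.5434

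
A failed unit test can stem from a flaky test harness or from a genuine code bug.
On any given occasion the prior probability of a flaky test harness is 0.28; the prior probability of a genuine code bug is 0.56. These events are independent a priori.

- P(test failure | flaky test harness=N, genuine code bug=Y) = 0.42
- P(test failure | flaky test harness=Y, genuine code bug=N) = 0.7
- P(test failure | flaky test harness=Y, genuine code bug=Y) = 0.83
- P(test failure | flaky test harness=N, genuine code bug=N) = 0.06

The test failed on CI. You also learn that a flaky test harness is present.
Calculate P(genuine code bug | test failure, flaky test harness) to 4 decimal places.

P(genuine code bug | test failure, flaky test harness) ≈ 0.6014

Enumerate both values of genuine code bug and weight by the priors:
  P(test failure | flaky test harness) = 0.7*0.44 + 0.83*0.56
        = 0.308000 + 0.464800 = 0.772800
Keeping only the genuine code bug-present terms gives 0.464800, so
  P(genuine code bug | test failure, flaky test harness) = 0.464800 / 0.772800 ≈ 0.6014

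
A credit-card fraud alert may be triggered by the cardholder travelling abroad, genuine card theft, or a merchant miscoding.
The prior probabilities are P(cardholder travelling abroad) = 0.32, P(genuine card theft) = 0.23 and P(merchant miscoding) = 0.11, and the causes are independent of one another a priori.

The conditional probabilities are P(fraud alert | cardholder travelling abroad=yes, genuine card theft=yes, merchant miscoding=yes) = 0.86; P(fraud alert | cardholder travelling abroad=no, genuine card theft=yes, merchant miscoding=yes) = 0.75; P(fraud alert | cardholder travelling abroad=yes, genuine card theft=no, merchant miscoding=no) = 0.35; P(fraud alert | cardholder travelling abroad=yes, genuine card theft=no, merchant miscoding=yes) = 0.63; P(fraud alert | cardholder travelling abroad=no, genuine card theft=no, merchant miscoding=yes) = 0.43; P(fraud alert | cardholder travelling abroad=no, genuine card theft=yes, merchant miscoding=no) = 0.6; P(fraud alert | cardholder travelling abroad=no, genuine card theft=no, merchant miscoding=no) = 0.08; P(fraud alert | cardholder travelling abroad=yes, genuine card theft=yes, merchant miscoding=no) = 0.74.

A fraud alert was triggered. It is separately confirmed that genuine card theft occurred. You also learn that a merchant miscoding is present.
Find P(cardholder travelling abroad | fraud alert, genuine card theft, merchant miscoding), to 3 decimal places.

By total probability over both values of cardholder travelling abroad:
  P(fraud alert | genuine card theft, merchant miscoding) = 0.75×0.68 + 0.86×0.32
        = 0.510000 + 0.275200 = 0.785200
Keeping only the cardholder travelling abroad-present terms gives 0.275200, so
  P(cardholder travelling abroad | fraud alert, genuine card theft, merchant miscoding) = 0.275200 / 0.785200 ≈ 0.350

P(cardholder travelling abroad | fraud alert, genuine card theft, merchant miscoding) ≈ 0.350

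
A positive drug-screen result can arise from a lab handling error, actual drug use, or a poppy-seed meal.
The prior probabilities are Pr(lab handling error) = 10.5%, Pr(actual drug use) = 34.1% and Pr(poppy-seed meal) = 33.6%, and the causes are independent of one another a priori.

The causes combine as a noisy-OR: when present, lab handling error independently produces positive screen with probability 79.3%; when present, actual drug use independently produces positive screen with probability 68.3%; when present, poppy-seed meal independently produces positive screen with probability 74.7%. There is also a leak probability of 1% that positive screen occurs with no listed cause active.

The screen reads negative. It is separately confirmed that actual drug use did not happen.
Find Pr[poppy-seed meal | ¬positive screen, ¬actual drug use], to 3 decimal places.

Pr[poppy-seed meal | ¬positive screen, ¬actual drug use] ≈ 0.113

Under noisy-OR, P(positive screen | causes) = 1 − (1−0.01)·∏(1−qᵢ) over the active causes.
For the numerator, keep only poppy-seed meal=true terms: 0.075321 + 0.001829 = 0.077150
Denominator P(¬positive screen | ¬actual drug use): 0.99*0.895*0.664 + 0.25047*0.895*0.336 + 0.20493*0.105*0.664 + 0.051847*0.105*0.336 = 0.679775
Posterior = 0.077150 / 0.679775 ≈ 0.113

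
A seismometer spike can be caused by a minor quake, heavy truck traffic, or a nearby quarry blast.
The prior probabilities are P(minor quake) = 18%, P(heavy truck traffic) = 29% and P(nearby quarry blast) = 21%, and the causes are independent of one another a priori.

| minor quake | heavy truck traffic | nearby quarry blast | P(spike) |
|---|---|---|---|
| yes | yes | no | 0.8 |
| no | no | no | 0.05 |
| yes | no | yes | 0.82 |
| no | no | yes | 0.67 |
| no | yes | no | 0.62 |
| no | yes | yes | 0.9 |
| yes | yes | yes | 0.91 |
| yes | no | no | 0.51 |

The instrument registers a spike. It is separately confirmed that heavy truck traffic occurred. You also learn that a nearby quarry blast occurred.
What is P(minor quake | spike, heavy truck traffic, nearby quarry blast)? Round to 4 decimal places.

Sum P(spike|·) weighted by the priors over both values of minor quake:
  P(spike | heavy truck traffic, nearby quarry blast) = 0.9*0.82 + 0.91*0.18
        = 0.738000 + 0.163800 = 0.901800
Configurations with minor quake contribute 0.163800, so
  P(minor quake | spike, heavy truck traffic, nearby quarry blast) = 0.163800 / 0.901800 ≈ 0.1816

P(minor quake | spike, heavy truck traffic, nearby quarry blast) ≈ 0.1816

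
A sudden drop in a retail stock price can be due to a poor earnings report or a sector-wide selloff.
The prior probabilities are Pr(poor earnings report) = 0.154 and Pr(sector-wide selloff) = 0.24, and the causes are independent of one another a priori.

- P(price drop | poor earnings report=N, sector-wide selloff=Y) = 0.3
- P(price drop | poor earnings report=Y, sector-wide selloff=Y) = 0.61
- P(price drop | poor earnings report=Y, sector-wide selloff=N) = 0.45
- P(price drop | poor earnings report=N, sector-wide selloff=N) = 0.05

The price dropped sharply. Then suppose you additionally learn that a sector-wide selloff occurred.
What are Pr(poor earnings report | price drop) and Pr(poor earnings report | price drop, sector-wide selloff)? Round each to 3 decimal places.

Pr(poor earnings report | price drop) ≈ 0.447; Pr(poor earnings report | price drop, sector-wide selloff) ≈ 0.270

By total probability over the 4 (poor earnings report, sector-wide selloff) configurations:
  P(price drop) = 0.05*0.846*0.76 + 0.3*0.846*0.24 + 0.45*0.154*0.76 + 0.61*0.154*0.24
        = 0.032148 + 0.060912 + 0.052668 + 0.022546 = 0.168274
The terms with poor earnings report present sum to 0.075214, so
  P(poor earnings report | price drop) = 0.075214 / 0.168274 ≈ 0.447

Now condition on the additional information:
Weight on poor earnings report=true, given the evidence: 0.61×0.154 = 0.093940
Denominator P(price drop | sector-wide selloff): 0.3×0.846 + 0.61×0.154 = 0.347740
Posterior = 0.093940 / 0.347740 ≈ 0.270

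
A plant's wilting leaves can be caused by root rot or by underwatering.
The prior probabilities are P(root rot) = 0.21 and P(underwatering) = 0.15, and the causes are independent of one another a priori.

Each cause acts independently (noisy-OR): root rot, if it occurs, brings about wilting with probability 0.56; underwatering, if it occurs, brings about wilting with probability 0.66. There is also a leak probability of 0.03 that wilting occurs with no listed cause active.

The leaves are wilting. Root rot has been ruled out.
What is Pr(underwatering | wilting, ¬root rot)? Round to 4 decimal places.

Under noisy-OR, P(wilting | causes) = 1 − (1−0.03)·∏(1−qᵢ) over the active causes.
For the numerator, keep only underwatering=true terms: 0.6702×0.15 = 0.100530
Denominator P(wilting | ¬root rot): 0.03×0.85 + 0.6702×0.15 = 0.126030
Posterior = 0.100530 / 0.126030 ≈ 0.7977

Pr(underwatering | wilting, ¬root rot) ≈ 0.7977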